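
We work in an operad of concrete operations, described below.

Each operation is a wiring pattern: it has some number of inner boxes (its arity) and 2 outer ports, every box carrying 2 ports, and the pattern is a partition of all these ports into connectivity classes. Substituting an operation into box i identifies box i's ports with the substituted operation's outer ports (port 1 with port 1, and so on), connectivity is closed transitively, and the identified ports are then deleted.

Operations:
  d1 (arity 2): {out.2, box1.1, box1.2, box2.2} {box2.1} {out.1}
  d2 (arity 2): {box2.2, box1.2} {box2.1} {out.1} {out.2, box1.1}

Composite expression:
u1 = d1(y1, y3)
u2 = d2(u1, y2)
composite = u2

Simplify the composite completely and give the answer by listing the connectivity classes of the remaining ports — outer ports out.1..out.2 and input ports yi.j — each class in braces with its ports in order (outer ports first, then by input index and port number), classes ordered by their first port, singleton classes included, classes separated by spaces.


{out.1} {out.2} {y1.1, y1.2, y2.2, y3.2} {y2.1} {y3.1}

Connectivity passes through glued d2-boundaries; trace each wire chain.
stage d1: inputs (y1, y3), connectivity {out.1} {out.2, y1.1, y1.2, y3.2} {y3.1}, out.j its boundary
stage d2: inputs (y1, y3, y2), connectivity {out.1} {out.2} {y1.1, y1.2, y2.2, y3.2} {y2.1} {y3.1}, out.j its boundary


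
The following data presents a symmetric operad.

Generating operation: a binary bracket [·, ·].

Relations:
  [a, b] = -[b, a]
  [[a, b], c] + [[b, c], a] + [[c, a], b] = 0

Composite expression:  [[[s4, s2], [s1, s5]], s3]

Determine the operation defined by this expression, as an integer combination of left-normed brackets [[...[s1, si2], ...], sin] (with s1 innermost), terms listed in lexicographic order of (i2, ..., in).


[[[[s1, s5], s2], s4], s3] - [[[[s1, s5], s4], s2], s3]

Left-normed coefficients sit on the s1-initial expansion words.
Composite bracket: [[[s4, s2], [s1, s5]], s3]
Applying ab - ba throughout gives 16 signed words (2^4 = 16).
Collect the words opening with s1:
  from s1s5s2s4s3, sign +1: term +[[[[s1, s5], s2], s4], s3]
  from s1s5s4s2s3, sign -1: term -[[[[s1, s5], s4], s2], s3]


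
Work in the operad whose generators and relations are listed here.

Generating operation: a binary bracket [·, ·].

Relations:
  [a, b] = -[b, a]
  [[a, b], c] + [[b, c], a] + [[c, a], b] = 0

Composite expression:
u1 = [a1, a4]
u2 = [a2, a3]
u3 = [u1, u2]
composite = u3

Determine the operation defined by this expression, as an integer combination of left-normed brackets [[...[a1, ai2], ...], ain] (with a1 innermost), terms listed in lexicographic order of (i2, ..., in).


[[[a1, a4], a2], a3] - [[[a1, a4], a3], a2]

Left-normed coefficients sit on the a1-initial expansion words.
Composite bracket: [[a1, a4], [a2, a3]]
The bracket unfolds into 8 signed words via [a, b] = ab - ba (2^3 = 8).
The a1-initial words carry the normal form:
  a1a4a2a3 (sign +1) contributes +[[[a1, a4], a2], a3]
  a1a4a3a2 (sign -1) contributes -[[[a1, a4], a3], a2]


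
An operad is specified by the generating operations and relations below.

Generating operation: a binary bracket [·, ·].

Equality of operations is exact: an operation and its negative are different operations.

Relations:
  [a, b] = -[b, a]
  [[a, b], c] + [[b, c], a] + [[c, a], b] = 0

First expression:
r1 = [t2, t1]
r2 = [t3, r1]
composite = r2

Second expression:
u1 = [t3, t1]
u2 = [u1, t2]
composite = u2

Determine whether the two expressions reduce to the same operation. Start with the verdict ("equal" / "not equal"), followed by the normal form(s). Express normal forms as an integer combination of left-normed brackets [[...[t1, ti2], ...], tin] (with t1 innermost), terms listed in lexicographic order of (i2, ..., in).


not equal — first [[t1, t2], t3], second -[[t1, t3], t2]

Normal form of the first expression: [[t1, t2], t3]
Normal form of the second expression: -[[t1, t3], t2]
Distinct normal forms: not equal.


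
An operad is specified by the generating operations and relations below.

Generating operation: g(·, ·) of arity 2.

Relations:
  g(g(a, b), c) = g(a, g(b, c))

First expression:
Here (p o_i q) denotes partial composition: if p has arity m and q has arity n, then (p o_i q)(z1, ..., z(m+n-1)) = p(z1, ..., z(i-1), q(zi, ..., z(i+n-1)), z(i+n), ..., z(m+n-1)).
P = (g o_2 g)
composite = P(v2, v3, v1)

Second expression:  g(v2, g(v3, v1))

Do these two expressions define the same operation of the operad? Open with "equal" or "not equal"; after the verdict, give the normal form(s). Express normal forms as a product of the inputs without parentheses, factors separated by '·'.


equal; the common form is v2 · v3 · v1

In normal form, the first expression is v2 · v3 · v1
In normal form, the second expression is v2 · v3 · v1
Both agree, so they are equal.


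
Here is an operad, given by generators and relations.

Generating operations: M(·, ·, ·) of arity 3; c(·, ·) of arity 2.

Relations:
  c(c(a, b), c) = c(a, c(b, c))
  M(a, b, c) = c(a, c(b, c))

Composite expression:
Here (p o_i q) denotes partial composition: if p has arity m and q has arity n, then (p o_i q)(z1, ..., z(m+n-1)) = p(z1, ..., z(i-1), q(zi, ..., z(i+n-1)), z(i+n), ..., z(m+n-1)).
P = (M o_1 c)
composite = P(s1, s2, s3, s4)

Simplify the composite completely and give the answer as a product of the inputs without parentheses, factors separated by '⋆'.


Associativity of M dissolves the nesting; only the s-input order survives.
c(s1, s2) spells out as s1 ⋆ s2
M(c(s1, s2), s3, s4) spells out as s1 ⋆ s2 ⋆ s3 ⋆ s4

s1 ⋆ s2 ⋆ s3 ⋆ s4


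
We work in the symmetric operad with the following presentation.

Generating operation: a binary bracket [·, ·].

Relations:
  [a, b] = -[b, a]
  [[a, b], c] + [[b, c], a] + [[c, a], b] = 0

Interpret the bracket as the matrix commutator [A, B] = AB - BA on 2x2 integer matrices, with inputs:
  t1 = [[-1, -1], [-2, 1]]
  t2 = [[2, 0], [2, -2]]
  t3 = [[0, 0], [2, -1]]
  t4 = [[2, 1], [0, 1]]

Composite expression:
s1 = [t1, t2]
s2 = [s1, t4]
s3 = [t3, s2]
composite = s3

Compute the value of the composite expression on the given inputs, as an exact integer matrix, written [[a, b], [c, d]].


[[16, -8], [20, -16]]

[t1, t2] = [[-2, 4], [-4, 2]]
[[t1, t2], t4] = [[4, -8], [-4, -4]]
[t3, [[t1, t2], t4]] = [[16, -8], [20, -16]]


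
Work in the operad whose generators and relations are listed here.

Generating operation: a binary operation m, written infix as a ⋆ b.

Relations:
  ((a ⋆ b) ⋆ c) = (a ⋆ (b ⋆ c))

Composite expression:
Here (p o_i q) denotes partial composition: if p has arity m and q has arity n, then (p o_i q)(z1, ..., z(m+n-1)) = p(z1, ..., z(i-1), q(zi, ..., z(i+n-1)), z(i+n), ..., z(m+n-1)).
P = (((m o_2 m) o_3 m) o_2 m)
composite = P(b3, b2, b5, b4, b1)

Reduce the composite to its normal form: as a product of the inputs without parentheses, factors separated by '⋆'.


b3 ⋆ b2 ⋆ b5 ⋆ b4 ⋆ b1

Every regrouping of m is equal, so read the b-inputs in written order.
(b2 ⋆ b5) collapses to b2 ⋆ b5
(b4 ⋆ b1) collapses to b4 ⋆ b1
((b2 ⋆ b5) ⋆ (b4 ⋆ b1)) collapses to b2 ⋆ b5 ⋆ b4 ⋆ b1
(b3 ⋆ ((b2 ⋆ b5) ⋆ (b4 ⋆ b1))) collapses to b3 ⋆ b2 ⋆ b5 ⋆ b4 ⋆ b1


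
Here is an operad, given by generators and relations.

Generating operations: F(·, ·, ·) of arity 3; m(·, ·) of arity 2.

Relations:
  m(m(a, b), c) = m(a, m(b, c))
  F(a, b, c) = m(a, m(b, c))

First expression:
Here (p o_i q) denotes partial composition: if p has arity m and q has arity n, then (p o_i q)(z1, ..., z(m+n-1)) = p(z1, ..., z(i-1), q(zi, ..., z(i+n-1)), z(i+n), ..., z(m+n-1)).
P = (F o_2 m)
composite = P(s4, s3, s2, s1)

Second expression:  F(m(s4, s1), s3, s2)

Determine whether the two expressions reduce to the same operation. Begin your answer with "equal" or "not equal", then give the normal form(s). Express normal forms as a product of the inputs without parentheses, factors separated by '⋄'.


not equal; first: s4 ⋄ s3 ⋄ s2 ⋄ s1; second: s4 ⋄ s1 ⋄ s3 ⋄ s2

The first composite normalizes to s4 ⋄ s3 ⋄ s2 ⋄ s1
The second composite normalizes to s4 ⋄ s1 ⋄ s3 ⋄ s2
The normal forms differ: not equal.


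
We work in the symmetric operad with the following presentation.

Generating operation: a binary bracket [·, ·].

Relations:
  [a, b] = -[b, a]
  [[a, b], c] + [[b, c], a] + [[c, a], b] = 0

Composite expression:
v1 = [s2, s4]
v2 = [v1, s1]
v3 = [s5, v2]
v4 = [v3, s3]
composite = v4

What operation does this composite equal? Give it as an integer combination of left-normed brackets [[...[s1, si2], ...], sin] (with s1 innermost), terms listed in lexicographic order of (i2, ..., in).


A multilinear Lie element is pinned by s1-initial words (s1 innermost).
Composite bracket: [[s5, [[s2, s4], s1]], s3]
Applying ab - ba throughout gives 16 signed words (2^4 = 16).
Only words starting with s1 matter:
  sign of s1s2s4s5s3 is +1, so it contributes +[[[[s1, s2], s4], s5], s3]
  sign of s1s4s2s5s3 is -1, so it contributes -[[[[s1, s4], s2], s5], s3]

[[[[s1, s2], s4], s5], s3] - [[[[s1, s4], s2], s5], s3]


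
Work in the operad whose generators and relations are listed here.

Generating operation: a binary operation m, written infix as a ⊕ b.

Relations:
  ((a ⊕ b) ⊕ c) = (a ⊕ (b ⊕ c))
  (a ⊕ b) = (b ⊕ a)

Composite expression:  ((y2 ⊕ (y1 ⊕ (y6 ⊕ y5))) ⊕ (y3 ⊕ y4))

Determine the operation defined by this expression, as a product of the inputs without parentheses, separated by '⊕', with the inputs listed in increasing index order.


y1 ⊕ y2 ⊕ y3 ⊕ y4 ⊕ y5 ⊕ y6

Any arrangement under m is one operation, so sort the y-inputs.
(y6 ⊕ y5) collapses to y6 ⊕ y5
(y1 ⊕ (y6 ⊕ y5)) collapses to y1 ⊕ y6 ⊕ y5
(y2 ⊕ (y1 ⊕ (y6 ⊕ y5))) collapses to y2 ⊕ y1 ⊕ y6 ⊕ y5
(y3 ⊕ y4) collapses to y3 ⊕ y4
((y2 ⊕ (y1 ⊕ (y6 ⊕ y5))) ⊕ (y3 ⊕ y4)) collapses to y2 ⊕ y1 ⊕ y6 ⊕ y5 ⊕ y3 ⊕ y4
reordering the factors by index: y1 ⊕ y2 ⊕ y3 ⊕ y4 ⊕ y5 ⊕ y6


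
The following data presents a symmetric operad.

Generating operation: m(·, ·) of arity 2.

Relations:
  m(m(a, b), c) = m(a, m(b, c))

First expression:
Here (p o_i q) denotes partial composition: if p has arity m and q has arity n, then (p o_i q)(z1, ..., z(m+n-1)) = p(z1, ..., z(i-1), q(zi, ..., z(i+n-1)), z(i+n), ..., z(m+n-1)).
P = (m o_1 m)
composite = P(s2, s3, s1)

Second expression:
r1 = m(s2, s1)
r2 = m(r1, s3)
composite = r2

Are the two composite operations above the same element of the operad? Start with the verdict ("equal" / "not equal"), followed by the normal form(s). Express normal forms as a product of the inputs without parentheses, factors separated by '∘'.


not equal: they reduce to s2 ∘ s3 ∘ s1 and s2 ∘ s1 ∘ s3

The first expression reduces to s2 ∘ s3 ∘ s1
The second expression reduces to s2 ∘ s1 ∘ s3
The forms do not match — not equal.


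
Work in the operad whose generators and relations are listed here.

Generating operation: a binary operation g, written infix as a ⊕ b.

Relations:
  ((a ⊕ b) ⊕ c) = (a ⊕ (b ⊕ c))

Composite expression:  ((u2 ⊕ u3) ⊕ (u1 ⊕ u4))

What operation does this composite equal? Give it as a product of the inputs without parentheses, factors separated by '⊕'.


u2 ⊕ u3 ⊕ u1 ⊕ u4


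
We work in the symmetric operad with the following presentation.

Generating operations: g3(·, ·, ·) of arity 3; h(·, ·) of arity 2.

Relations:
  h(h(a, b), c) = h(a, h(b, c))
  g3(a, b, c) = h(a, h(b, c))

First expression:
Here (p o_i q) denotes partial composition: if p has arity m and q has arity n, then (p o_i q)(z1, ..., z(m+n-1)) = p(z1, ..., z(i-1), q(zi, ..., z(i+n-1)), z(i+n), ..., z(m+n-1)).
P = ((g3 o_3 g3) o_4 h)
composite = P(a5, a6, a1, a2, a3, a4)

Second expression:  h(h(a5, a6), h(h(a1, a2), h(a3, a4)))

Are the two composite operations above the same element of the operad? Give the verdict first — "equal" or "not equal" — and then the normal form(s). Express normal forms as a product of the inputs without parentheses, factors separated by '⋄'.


equal — both sides give a5 ⋄ a6 ⋄ a1 ⋄ a2 ⋄ a3 ⋄ a4

Reducing the first expression gives a5 ⋄ a6 ⋄ a1 ⋄ a2 ⋄ a3 ⋄ a4
Reducing the second expression gives a5 ⋄ a6 ⋄ a1 ⋄ a2 ⋄ a3 ⋄ a4
The normal forms match — equal.


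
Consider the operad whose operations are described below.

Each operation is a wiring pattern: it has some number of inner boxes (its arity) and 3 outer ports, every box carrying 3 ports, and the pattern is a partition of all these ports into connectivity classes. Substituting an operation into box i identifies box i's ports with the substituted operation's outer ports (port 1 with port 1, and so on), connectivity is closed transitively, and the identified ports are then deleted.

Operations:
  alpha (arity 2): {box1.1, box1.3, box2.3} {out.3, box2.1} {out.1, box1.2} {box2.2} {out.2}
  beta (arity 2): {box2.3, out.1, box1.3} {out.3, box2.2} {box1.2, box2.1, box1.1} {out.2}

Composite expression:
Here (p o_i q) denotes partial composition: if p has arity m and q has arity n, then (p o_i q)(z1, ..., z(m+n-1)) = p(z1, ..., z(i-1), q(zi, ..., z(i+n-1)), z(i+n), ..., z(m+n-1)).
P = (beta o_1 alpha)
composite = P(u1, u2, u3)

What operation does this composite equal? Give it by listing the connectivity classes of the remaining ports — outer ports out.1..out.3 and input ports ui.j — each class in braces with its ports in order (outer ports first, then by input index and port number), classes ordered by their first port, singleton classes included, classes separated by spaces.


{out.1, u2.1, u3.3} {out.2} {out.3, u3.2} {u1.1, u1.3, u2.3} {u1.2, u3.1} {u2.2}

Connectivity passes through glued beta-boundaries; trace each wire chain.
alpha over (u1, u2) gives {out.1, u1.2} {out.2} {out.3, u2.1} {u1.1, u1.3, u2.3} {u2.2}, out.j being that stage's outer ports
beta over (u1, u2, u3) gives {out.1, u2.1, u3.3} {out.2} {out.3, u3.2} {u1.1, u1.3, u2.3} {u1.2, u3.1} {u2.2}, out.j being that stage's outer ports


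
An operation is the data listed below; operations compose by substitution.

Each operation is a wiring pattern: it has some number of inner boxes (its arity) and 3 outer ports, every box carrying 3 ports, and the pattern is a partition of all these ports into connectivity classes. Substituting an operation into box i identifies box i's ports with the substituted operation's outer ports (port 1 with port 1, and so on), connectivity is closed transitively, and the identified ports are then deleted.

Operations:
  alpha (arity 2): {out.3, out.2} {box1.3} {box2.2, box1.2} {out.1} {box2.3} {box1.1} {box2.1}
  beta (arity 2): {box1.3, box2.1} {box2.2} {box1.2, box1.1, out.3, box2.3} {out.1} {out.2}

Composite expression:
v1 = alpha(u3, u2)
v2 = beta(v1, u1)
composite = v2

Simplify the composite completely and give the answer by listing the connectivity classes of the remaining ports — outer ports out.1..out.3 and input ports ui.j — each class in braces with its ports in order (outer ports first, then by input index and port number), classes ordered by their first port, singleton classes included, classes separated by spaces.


{out.1} {out.2} {out.3, u1.1, u1.3} {u1.2} {u2.1} {u2.2, u3.2} {u2.3} {u3.1} {u3.3}

Two ports join when wires chain via beta-identified ports.
stage alpha: inputs (u3, u2), connectivity {out.1} {out.2, out.3} {u2.1} {u2.2, u3.2} {u2.3} {u3.1} {u3.3}, out.j its boundary
stage beta: inputs (u3, u2, u1), connectivity {out.1} {out.2} {out.3, u1.1, u1.3} {u1.2} {u2.1} {u2.2, u3.2} {u2.3} {u3.1} {u3.3}, out.j its boundary


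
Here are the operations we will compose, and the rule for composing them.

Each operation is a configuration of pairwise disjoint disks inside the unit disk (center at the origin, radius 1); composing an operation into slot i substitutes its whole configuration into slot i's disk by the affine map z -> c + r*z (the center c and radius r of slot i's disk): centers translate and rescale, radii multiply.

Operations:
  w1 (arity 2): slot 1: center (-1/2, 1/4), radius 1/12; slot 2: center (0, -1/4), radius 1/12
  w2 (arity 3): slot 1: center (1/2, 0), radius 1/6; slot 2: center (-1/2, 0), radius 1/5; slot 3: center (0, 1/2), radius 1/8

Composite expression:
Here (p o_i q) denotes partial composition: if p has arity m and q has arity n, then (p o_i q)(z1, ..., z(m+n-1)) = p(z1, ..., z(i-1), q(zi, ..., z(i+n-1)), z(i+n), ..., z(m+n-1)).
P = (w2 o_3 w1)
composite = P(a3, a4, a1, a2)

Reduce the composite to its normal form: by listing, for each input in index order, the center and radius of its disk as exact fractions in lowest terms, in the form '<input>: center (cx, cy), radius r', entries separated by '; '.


a1: center (-1/16, 17/32), radius 1/96; a2: center (0, 15/32), radius 1/96; a3: center (1/2, 0), radius 1/6; a4: center (-1/2, 0), radius 1/5

Only the slot chain above each a matters under w2; compose those maps.
a3 passes through 1 substitution, ending at center (1/2, 0), radius 1/6
a4 passes through 1 substitution, ending at center (-1/2, 0), radius 1/5
a1 passes through 2 substitutions, ending at center (-1/16, 17/32), radius 1/96
a2 passes through 2 substitutions, ending at center (0, 15/32), radius 1/96


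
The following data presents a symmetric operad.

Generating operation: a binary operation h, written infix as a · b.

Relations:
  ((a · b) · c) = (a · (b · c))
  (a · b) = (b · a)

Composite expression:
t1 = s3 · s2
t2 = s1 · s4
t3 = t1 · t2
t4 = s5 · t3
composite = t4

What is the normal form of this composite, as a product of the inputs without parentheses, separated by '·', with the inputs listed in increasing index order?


s1 · s2 · s3 · s4 · s5

Any arrangement under h is one operation, so sort the s-inputs.
(s3 · s2) linearizes to s3 · s2
(s1 · s4) linearizes to s1 · s4
((s3 · s2) · (s1 · s4)) linearizes to s3 · s2 · s1 · s4
(s5 · ((s3 · s2) · (s1 · s4))) linearizes to s5 · s3 · s2 · s1 · s4
sorting the factors by input index: s1 · s2 · s3 · s4 · s5


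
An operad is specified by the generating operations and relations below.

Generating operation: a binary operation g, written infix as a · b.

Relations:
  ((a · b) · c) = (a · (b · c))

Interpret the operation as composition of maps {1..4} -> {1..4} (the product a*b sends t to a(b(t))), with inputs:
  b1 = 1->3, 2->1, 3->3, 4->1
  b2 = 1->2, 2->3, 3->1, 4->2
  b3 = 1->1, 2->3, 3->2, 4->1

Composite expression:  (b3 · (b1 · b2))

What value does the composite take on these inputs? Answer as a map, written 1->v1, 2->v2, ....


1->1, 2->2, 3->2, 4->1

(b1 · b2) = 1->1, 2->3, 3->3, 4->1
(b3 · (b1 · b2)) = 1->1, 2->2, 3->2, 4->1


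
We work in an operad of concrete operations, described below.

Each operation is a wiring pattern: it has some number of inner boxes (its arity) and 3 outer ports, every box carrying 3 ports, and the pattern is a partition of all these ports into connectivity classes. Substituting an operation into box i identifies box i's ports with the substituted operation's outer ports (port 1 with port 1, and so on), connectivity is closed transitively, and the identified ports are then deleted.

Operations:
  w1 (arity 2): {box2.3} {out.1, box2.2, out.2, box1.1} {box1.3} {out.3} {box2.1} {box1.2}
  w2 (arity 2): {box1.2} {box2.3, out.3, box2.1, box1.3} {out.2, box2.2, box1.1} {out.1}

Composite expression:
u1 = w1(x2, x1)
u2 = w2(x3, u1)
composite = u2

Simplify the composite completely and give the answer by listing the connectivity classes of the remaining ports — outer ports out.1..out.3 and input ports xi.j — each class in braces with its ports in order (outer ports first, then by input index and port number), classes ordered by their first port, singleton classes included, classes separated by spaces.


{out.1} {out.2, out.3, x1.2, x2.1, x3.1, x3.3} {x1.1} {x1.3} {x2.2} {x2.3} {x3.2}


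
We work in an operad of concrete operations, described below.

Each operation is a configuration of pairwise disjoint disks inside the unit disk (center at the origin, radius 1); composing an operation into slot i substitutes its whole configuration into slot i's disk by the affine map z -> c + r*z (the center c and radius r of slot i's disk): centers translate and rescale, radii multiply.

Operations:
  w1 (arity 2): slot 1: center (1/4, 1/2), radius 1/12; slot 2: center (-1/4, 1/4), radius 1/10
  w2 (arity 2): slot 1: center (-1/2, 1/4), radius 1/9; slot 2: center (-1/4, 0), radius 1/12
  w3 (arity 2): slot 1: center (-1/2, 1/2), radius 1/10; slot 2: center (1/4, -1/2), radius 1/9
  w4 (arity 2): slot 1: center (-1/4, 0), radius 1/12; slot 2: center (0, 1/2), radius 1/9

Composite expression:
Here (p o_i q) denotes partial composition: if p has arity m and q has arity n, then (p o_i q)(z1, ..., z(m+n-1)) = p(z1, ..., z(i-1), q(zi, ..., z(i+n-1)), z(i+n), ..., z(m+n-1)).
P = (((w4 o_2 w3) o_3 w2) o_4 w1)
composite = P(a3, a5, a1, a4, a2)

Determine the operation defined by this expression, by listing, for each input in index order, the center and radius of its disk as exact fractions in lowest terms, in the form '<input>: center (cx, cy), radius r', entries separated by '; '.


a1: center (7/324, 145/324), radius 1/729; a2: center (95/3888, 1729/3888), radius 1/9720; a3: center (-1/4, 0), radius 1/12; a4: center (97/3888, 865/1944), radius 1/11664; a5: center (-1/18, 5/9), radius 1/90

Below w4, radii multiply path by path; the a-disk centers shift.
input a3: applying the 1 nested substitution gives center (-1/4, 0), radius 1/12
input a5: applying the 2 nested substitutions gives center (-1/18, 5/9), radius 1/90
input a1: applying the 3 nested substitutions gives center (7/324, 145/324), radius 1/729
input a4: applying the 4 nested substitutions gives center (97/3888, 865/1944), radius 1/11664
input a2: applying the 4 nested substitutions gives center (95/3888, 1729/3888), radius 1/9720


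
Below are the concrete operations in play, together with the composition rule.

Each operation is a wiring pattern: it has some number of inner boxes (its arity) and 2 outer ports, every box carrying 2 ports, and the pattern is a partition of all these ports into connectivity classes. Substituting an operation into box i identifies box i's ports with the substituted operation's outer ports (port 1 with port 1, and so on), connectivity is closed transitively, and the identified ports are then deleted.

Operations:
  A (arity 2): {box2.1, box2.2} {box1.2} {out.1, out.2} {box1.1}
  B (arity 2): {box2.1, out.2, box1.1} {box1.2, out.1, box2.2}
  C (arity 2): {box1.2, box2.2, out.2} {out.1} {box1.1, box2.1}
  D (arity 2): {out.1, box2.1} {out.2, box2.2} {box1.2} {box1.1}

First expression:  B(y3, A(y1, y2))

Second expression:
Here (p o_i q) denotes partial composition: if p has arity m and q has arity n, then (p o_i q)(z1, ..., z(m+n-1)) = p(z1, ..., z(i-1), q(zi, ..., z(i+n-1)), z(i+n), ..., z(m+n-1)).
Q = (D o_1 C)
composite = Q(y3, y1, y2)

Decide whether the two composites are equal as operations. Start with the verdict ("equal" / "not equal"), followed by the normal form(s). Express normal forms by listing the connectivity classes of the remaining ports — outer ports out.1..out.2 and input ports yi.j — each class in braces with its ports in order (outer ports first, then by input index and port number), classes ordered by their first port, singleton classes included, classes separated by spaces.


not equal: they reduce to {out.1, out.2, y3.1, y3.2} {y1.1} {y1.2} {y2.1, y2.2} and {out.1, y2.1} {out.2, y2.2} {y1.1, y3.1} {y1.2, y3.2}

Normal form of the first expression: {out.1, out.2, y3.1, y3.2} {y1.1} {y1.2} {y2.1, y2.2}
Normal form of the second expression: {out.1, y2.1} {out.2, y2.2} {y1.1, y3.1} {y1.2, y3.2}
The forms do not match — not equal.


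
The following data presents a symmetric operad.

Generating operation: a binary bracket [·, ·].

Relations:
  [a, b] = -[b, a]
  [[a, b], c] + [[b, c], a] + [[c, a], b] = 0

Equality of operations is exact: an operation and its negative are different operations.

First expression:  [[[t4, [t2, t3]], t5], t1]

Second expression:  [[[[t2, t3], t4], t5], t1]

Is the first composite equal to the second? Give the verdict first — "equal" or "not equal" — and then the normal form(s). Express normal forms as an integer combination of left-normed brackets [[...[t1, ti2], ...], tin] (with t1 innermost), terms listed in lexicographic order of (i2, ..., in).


The first composite normalizes to [[[[t1, t2], t3], t4], t5] - [[[[t1, t3], t2], t4], t5] - [[[[t1, t4], t2], t3], t5] + [[[[t1, t4], t3], t2], t5] - [[[[t1, t5], t2], t3], t4] + [[[[t1, t5], t3], t2], t4] + [[[[t1, t5], t4], t2], t3] - [[[[t1, t5], t4], t3], t2]
The second composite normalizes to -[[[[t1, t2], t3], t4], t5] + [[[[t1, t3], t2], t4], t5] + [[[[t1, t4], t2], t3], t5] - [[[[t1, t4], t3], t2], t5] + [[[[t1, t5], t2], t3], t4] - [[[[t1, t5], t3], t2], t4] - [[[[t1, t5], t4], t2], t3] + [[[[t1, t5], t4], t3], t2]
No match — not equal.

not equal — first [[[[t1, t2], t3], t4], t5] - [[[[t1, t3], t2], t4], t5] - [[[[t1, t4], t2], t3], t5] + [[[[t1, t4], t3], t2], t5] - [[[[t1, t5], t2], t3], t4] + [[[[t1, t5], t3], t2], t4] + [[[[t1, t5], t4], t2], t3] - [[[[t1, t5], t4], t3], t2], second -[[[[t1, t2], t3], t4], t5] + [[[[t1, t3], t2], t4], t5] + [[[[t1, t4], t2], t3], t5] - [[[[t1, t4], t3], t2], t5] + [[[[t1, t5], t2], t3], t4] - [[[[t1, t5], t3], t2], t4] - [[[[t1, t5], t4], t2], t3] + [[[[t1, t5], t4], t3], t2]


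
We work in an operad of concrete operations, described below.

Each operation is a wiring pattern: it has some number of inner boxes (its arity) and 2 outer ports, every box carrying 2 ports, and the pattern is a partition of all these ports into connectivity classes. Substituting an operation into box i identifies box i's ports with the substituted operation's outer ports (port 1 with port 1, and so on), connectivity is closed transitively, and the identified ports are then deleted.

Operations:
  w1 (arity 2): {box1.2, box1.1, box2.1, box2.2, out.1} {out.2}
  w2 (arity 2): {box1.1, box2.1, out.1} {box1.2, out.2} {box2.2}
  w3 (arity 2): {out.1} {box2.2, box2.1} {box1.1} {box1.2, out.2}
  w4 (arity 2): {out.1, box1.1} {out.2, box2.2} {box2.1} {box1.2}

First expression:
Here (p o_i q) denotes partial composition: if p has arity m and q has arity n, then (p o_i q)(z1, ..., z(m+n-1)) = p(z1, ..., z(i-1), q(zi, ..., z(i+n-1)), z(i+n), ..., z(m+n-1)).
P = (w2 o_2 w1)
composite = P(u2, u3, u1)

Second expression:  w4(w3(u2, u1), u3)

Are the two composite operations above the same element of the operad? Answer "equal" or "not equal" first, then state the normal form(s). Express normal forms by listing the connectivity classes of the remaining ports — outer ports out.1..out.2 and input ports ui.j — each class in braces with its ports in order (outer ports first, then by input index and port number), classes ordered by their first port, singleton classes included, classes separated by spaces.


not equal: they reduce to {out.1, u1.1, u1.2, u2.1, u3.1, u3.2} {out.2, u2.2} and {out.1} {out.2, u3.2} {u1.1, u1.2} {u2.1} {u2.2} {u3.1}

Reducing the first expression gives {out.1, u1.1, u1.2, u2.1, u3.1, u3.2} {out.2, u2.2}
Reducing the second expression gives {out.1} {out.2, u3.2} {u1.1, u1.2} {u2.1} {u2.2} {u3.1}
No match — not equal.


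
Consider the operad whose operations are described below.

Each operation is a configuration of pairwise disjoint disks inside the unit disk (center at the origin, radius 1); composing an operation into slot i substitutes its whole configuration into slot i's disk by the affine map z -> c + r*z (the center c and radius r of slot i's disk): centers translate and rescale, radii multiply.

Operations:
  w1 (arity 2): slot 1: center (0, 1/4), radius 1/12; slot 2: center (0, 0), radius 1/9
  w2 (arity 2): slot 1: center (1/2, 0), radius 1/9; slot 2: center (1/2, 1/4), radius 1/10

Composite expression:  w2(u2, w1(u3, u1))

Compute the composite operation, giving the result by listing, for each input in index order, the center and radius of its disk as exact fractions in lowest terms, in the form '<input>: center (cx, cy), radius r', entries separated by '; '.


u1: center (1/2, 1/4), radius 1/90; u2: center (1/2, 0), radius 1/9; u3: center (1/2, 11/40), radius 1/120

Follow each u-input down from w2: c' goes to c + r*c', radius to r*r'.
tracing u2 down its 1-map path: center (1/2, 0), radius 1/9
tracing u3 down its 2-map path: center (1/2, 11/40), radius 1/120
tracing u1 down its 2-map path: center (1/2, 1/4), radius 1/90


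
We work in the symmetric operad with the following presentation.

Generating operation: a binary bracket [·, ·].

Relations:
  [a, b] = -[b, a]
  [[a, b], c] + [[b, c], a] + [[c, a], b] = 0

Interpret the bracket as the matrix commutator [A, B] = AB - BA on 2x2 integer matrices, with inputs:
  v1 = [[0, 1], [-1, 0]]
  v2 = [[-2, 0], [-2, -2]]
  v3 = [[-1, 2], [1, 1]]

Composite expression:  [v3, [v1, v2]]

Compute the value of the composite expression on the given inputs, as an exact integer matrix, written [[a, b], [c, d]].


[v1, v2] = [[-2, 0], [0, 2]]
[v3, [v1, v2]] = [[0, 8], [-4, 0]]

[[0, 8], [-4, 0]]


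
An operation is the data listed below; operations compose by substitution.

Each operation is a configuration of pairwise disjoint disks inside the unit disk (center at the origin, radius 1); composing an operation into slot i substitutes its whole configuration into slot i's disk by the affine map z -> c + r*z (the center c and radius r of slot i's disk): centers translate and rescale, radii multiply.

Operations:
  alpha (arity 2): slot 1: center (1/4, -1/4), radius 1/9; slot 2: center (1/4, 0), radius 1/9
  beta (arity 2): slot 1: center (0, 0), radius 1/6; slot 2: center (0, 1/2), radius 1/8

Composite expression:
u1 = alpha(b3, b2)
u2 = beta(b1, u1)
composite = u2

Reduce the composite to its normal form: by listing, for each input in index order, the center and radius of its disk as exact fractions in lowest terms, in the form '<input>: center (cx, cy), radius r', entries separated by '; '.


b1: center (0, 0), radius 1/6; b2: center (1/32, 1/2), radius 1/72; b3: center (1/32, 15/32), radius 1/72

Each b-disk chains the slot maps above it in beta; radii multiply.
b1: after 1 affine step, its disk has center (0, 0), radius 1/6
b3: after 2 affine steps, its disk has center (1/32, 15/32), radius 1/72
b2: after 2 affine steps, its disk has center (1/32, 1/2), radius 1/72


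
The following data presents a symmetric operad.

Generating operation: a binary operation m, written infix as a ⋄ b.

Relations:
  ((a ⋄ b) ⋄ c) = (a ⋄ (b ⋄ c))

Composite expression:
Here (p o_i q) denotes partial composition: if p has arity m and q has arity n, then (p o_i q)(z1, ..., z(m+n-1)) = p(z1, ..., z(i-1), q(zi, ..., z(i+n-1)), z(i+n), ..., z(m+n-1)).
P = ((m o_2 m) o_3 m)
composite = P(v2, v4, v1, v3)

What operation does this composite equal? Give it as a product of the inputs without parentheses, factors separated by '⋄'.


Key point: m is associative — brackets drop, the v-order remains.
(v1 ⋄ v3) linearizes to v1 ⋄ v3
(v4 ⋄ (v1 ⋄ v3)) linearizes to v4 ⋄ v1 ⋄ v3
(v2 ⋄ (v4 ⋄ (v1 ⋄ v3))) linearizes to v2 ⋄ v4 ⋄ v1 ⋄ v3

v2 ⋄ v4 ⋄ v1 ⋄ v3


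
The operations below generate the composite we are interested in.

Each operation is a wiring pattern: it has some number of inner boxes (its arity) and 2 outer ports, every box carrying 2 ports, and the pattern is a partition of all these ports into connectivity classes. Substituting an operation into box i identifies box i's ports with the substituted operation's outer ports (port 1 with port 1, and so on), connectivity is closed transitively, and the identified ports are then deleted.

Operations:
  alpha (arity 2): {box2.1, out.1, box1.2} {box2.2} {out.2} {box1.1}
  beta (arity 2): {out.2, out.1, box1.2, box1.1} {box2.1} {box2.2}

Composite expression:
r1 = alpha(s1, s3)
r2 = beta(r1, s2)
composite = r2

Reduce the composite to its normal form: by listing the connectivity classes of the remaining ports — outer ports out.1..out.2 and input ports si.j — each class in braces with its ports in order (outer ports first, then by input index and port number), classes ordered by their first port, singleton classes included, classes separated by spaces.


{out.1, out.2, s1.2, s3.1} {s1.1} {s2.1} {s2.2} {s3.2}

Treat the ports identified at beta as solder joints: merge, then drop.
through alpha, on inputs (s1, s3): {out.1, s1.2, s3.1} {out.2} {s1.1} {s3.2} (out.j = stage outer ports)
through beta, on inputs (s1, s3, s2): {out.1, out.2, s1.2, s3.1} {s1.1} {s2.1} {s2.2} {s3.2} (out.j = stage outer ports)


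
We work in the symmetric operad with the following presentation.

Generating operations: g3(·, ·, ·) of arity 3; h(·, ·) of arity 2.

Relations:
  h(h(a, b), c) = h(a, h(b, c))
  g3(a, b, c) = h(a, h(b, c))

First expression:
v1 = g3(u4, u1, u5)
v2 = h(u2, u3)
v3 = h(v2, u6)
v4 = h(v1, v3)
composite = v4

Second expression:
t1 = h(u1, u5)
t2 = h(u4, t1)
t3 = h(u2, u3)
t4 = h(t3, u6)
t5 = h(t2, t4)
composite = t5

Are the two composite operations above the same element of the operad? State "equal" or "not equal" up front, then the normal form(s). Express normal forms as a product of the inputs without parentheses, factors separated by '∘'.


equal; the common form is u4 ∘ u1 ∘ u5 ∘ u2 ∘ u3 ∘ u6

Normal form of the first expression: u4 ∘ u1 ∘ u5 ∘ u2 ∘ u3 ∘ u6
Normal form of the second expression: u4 ∘ u1 ∘ u5 ∘ u2 ∘ u3 ∘ u6
The normal forms match — equal.


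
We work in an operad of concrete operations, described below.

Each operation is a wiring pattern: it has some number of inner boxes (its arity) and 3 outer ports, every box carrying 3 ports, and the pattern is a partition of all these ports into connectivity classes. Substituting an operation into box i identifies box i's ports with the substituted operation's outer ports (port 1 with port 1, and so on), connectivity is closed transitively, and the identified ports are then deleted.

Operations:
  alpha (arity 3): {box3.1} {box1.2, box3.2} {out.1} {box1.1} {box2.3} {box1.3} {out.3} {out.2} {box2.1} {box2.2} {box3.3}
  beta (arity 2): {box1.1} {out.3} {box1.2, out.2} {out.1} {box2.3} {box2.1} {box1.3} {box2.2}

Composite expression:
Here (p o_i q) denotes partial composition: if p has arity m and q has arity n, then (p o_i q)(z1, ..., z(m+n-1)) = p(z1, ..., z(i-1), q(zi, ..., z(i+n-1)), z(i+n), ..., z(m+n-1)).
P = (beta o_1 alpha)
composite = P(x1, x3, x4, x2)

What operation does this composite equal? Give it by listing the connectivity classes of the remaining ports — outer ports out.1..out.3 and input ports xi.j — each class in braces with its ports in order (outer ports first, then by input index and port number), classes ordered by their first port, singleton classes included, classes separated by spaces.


Substituting into beta glues patterns; closure does the rest.
composing alpha on (x1, x3, x4), with out.j its own outer ports: {out.1} {out.2} {out.3} {x1.1} {x1.2, x4.2} {x1.3} {x3.1} {x3.2} {x3.3} {x4.1} {x4.3}
composing beta on (x1, x3, x4, x2), with out.j its own outer ports: {out.1} {out.2} {out.3} {x1.1} {x1.2, x4.2} {x1.3} {x2.1} {x2.2} {x2.3} {x3.1} {x3.2} {x3.3} {x4.1} {x4.3}

{out.1} {out.2} {out.3} {x1.1} {x1.2, x4.2} {x1.3} {x2.1} {x2.2} {x2.3} {x3.1} {x3.2} {x3.3} {x4.1} {x4.3}


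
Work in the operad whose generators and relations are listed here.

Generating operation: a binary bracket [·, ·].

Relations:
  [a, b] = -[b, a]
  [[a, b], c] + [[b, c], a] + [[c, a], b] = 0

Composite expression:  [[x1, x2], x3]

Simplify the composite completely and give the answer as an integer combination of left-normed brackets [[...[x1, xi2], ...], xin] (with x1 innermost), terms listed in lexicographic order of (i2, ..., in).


[[x1, x2], x3]

Expand each bracket as ab - ba; the x1-initial words give the coefficients.
Composite bracket: [[x1, x2], x3]
Full expansion: 4 signed words from ab - ba (2^2 = 4).
Collect the words opening with x1:
  word x1x2x3 has sign +1, contributing +[[x1, x2], x3]


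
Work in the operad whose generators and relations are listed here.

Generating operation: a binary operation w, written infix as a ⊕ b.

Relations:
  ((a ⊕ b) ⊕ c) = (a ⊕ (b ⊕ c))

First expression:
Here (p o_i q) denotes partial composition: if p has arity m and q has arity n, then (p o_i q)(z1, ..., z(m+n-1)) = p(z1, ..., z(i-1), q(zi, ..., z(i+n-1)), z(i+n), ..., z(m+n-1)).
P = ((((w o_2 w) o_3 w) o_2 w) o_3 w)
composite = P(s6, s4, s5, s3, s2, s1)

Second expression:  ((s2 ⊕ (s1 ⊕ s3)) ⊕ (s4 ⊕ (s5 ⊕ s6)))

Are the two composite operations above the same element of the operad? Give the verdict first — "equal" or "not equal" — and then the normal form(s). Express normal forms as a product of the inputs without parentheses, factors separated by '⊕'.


not equal; first: s6 ⊕ s4 ⊕ s5 ⊕ s3 ⊕ s2 ⊕ s1; second: s2 ⊕ s1 ⊕ s3 ⊕ s4 ⊕ s5 ⊕ s6

Normal form of the first expression: s6 ⊕ s4 ⊕ s5 ⊕ s3 ⊕ s2 ⊕ s1
Normal form of the second expression: s2 ⊕ s1 ⊕ s3 ⊕ s4 ⊕ s5 ⊕ s6
They disagree, so not equal.


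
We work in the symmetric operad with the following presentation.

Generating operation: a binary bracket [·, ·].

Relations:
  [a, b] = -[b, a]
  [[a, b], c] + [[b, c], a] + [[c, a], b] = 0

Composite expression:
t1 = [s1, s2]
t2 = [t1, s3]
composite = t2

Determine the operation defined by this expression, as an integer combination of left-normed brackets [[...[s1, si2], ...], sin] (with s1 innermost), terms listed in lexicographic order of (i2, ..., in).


Left-normed coefficients sit on the s1-initial expansion words.
Composite bracket: [[s1, s2], s3]
Each bracket splits as ab - ba, giving 4 signed words (2^2 = 4).
Collect the words opening with s1:
  sign of s1s2s3 is +1, so it contributes +[[s1, s2], s3]

[[s1, s2], s3]


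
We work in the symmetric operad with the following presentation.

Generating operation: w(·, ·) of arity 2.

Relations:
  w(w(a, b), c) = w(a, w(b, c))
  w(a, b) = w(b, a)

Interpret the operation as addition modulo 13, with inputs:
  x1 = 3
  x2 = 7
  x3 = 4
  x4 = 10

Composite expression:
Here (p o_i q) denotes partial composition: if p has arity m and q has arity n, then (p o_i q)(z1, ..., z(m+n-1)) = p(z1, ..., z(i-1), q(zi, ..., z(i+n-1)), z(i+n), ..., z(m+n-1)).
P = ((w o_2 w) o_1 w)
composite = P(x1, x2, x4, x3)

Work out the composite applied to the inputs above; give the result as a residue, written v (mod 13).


11 (mod 13)

w(x1, x2) = 10
w(x4, x3) = 1
w(w(x1, x2), w(x4, x3)) = 11


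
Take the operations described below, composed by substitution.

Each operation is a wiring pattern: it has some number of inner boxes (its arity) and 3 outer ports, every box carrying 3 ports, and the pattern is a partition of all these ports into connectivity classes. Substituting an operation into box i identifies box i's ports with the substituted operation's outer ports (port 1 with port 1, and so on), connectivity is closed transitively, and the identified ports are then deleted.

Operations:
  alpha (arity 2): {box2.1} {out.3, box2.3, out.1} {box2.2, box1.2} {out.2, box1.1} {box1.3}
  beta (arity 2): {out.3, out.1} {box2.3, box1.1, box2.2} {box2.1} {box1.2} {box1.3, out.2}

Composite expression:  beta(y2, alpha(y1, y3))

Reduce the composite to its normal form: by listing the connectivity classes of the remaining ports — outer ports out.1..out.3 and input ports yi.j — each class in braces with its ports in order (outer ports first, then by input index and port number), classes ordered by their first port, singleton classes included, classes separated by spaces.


{out.1, out.3} {out.2, y2.3} {y1.1, y2.1, y3.3} {y1.2, y3.2} {y1.3} {y2.2} {y3.1}

Two ports join when wires chain via beta-identified ports.
stage alpha: inputs (y1, y3), connectivity {out.1, out.3, y3.3} {out.2, y1.1} {y1.2, y3.2} {y1.3} {y3.1}, out.j its boundary
stage beta: inputs (y2, y1, y3), connectivity {out.1, out.3} {out.2, y2.3} {y1.1, y2.1, y3.3} {y1.2, y3.2} {y1.3} {y2.2} {y3.1}, out.j its boundary
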